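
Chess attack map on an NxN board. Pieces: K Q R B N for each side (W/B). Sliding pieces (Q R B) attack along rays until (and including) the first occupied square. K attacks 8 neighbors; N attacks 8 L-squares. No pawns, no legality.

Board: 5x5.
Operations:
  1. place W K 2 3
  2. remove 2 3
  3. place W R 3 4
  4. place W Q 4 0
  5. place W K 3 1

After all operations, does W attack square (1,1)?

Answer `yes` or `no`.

Op 1: place WK@(2,3)
Op 2: remove (2,3)
Op 3: place WR@(3,4)
Op 4: place WQ@(4,0)
Op 5: place WK@(3,1)
Per-piece attacks for W:
  WK@(3,1): attacks (3,2) (3,0) (4,1) (2,1) (4,2) (4,0) (2,2) (2,0)
  WR@(3,4): attacks (3,3) (3,2) (3,1) (4,4) (2,4) (1,4) (0,4) [ray(0,-1) blocked at (3,1)]
  WQ@(4,0): attacks (4,1) (4,2) (4,3) (4,4) (3,0) (2,0) (1,0) (0,0) (3,1) [ray(-1,1) blocked at (3,1)]
W attacks (1,1): no

Answer: no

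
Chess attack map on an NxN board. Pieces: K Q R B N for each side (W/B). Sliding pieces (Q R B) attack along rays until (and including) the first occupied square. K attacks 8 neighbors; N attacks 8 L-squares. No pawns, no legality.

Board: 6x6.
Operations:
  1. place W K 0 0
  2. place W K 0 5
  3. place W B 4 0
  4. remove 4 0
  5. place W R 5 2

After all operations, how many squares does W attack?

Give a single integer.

Op 1: place WK@(0,0)
Op 2: place WK@(0,5)
Op 3: place WB@(4,0)
Op 4: remove (4,0)
Op 5: place WR@(5,2)
Per-piece attacks for W:
  WK@(0,0): attacks (0,1) (1,0) (1,1)
  WK@(0,5): attacks (0,4) (1,5) (1,4)
  WR@(5,2): attacks (5,3) (5,4) (5,5) (5,1) (5,0) (4,2) (3,2) (2,2) (1,2) (0,2)
Union (16 distinct): (0,1) (0,2) (0,4) (1,0) (1,1) (1,2) (1,4) (1,5) (2,2) (3,2) (4,2) (5,0) (5,1) (5,3) (5,4) (5,5)

Answer: 16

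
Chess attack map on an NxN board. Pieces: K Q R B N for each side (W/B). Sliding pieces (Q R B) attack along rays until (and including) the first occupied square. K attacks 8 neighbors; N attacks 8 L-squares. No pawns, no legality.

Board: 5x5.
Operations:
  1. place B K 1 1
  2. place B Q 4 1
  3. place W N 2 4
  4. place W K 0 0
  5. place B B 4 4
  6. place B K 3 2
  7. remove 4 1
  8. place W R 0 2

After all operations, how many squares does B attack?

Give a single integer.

Op 1: place BK@(1,1)
Op 2: place BQ@(4,1)
Op 3: place WN@(2,4)
Op 4: place WK@(0,0)
Op 5: place BB@(4,4)
Op 6: place BK@(3,2)
Op 7: remove (4,1)
Op 8: place WR@(0,2)
Per-piece attacks for B:
  BK@(1,1): attacks (1,2) (1,0) (2,1) (0,1) (2,2) (2,0) (0,2) (0,0)
  BK@(3,2): attacks (3,3) (3,1) (4,2) (2,2) (4,3) (4,1) (2,3) (2,1)
  BB@(4,4): attacks (3,3) (2,2) (1,1) [ray(-1,-1) blocked at (1,1)]
Union (15 distinct): (0,0) (0,1) (0,2) (1,0) (1,1) (1,2) (2,0) (2,1) (2,2) (2,3) (3,1) (3,3) (4,1) (4,2) (4,3)

Answer: 15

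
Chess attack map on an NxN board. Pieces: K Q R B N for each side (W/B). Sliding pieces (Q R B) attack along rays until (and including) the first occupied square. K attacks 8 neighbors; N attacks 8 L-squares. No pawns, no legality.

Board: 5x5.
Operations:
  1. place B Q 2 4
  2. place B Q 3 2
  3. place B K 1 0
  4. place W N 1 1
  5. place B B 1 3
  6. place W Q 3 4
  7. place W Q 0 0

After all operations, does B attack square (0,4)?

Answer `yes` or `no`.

Op 1: place BQ@(2,4)
Op 2: place BQ@(3,2)
Op 3: place BK@(1,0)
Op 4: place WN@(1,1)
Op 5: place BB@(1,3)
Op 6: place WQ@(3,4)
Op 7: place WQ@(0,0)
Per-piece attacks for B:
  BK@(1,0): attacks (1,1) (2,0) (0,0) (2,1) (0,1)
  BB@(1,3): attacks (2,4) (2,2) (3,1) (4,0) (0,4) (0,2) [ray(1,1) blocked at (2,4)]
  BQ@(2,4): attacks (2,3) (2,2) (2,1) (2,0) (3,4) (1,4) (0,4) (3,3) (4,2) (1,3) [ray(1,0) blocked at (3,4); ray(-1,-1) blocked at (1,3)]
  BQ@(3,2): attacks (3,3) (3,4) (3,1) (3,0) (4,2) (2,2) (1,2) (0,2) (4,3) (4,1) (2,3) (1,4) (2,1) (1,0) [ray(0,1) blocked at (3,4); ray(-1,-1) blocked at (1,0)]
B attacks (0,4): yes

Answer: yes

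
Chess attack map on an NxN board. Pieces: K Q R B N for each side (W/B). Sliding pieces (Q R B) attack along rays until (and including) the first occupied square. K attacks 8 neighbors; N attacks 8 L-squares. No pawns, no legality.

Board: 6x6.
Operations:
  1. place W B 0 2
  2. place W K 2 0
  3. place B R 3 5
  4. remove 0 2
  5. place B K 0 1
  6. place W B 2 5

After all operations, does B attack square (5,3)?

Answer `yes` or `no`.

Answer: no

Derivation:
Op 1: place WB@(0,2)
Op 2: place WK@(2,0)
Op 3: place BR@(3,5)
Op 4: remove (0,2)
Op 5: place BK@(0,1)
Op 6: place WB@(2,5)
Per-piece attacks for B:
  BK@(0,1): attacks (0,2) (0,0) (1,1) (1,2) (1,0)
  BR@(3,5): attacks (3,4) (3,3) (3,2) (3,1) (3,0) (4,5) (5,5) (2,5) [ray(-1,0) blocked at (2,5)]
B attacks (5,3): no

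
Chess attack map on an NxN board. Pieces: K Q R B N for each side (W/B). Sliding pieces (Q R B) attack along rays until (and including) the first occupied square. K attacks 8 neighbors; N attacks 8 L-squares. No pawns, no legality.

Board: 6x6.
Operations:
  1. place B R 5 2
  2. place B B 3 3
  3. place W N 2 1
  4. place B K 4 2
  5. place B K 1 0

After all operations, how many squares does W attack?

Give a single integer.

Op 1: place BR@(5,2)
Op 2: place BB@(3,3)
Op 3: place WN@(2,1)
Op 4: place BK@(4,2)
Op 5: place BK@(1,0)
Per-piece attacks for W:
  WN@(2,1): attacks (3,3) (4,2) (1,3) (0,2) (4,0) (0,0)
Union (6 distinct): (0,0) (0,2) (1,3) (3,3) (4,0) (4,2)

Answer: 6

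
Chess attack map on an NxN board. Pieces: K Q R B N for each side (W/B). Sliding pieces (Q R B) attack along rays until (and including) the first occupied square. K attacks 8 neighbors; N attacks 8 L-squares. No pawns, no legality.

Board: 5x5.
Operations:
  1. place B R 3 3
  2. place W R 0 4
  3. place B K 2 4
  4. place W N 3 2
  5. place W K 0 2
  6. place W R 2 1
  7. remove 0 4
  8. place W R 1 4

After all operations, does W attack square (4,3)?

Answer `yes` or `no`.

Op 1: place BR@(3,3)
Op 2: place WR@(0,4)
Op 3: place BK@(2,4)
Op 4: place WN@(3,2)
Op 5: place WK@(0,2)
Op 6: place WR@(2,1)
Op 7: remove (0,4)
Op 8: place WR@(1,4)
Per-piece attacks for W:
  WK@(0,2): attacks (0,3) (0,1) (1,2) (1,3) (1,1)
  WR@(1,4): attacks (1,3) (1,2) (1,1) (1,0) (2,4) (0,4) [ray(1,0) blocked at (2,4)]
  WR@(2,1): attacks (2,2) (2,3) (2,4) (2,0) (3,1) (4,1) (1,1) (0,1) [ray(0,1) blocked at (2,4)]
  WN@(3,2): attacks (4,4) (2,4) (1,3) (4,0) (2,0) (1,1)
W attacks (4,3): no

Answer: no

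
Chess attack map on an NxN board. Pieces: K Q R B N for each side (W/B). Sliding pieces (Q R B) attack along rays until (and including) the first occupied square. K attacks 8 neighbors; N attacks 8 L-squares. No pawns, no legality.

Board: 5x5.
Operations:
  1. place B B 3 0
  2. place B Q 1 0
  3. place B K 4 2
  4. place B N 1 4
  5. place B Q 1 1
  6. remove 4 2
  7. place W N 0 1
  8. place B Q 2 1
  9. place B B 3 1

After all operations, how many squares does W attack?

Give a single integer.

Op 1: place BB@(3,0)
Op 2: place BQ@(1,0)
Op 3: place BK@(4,2)
Op 4: place BN@(1,4)
Op 5: place BQ@(1,1)
Op 6: remove (4,2)
Op 7: place WN@(0,1)
Op 8: place BQ@(2,1)
Op 9: place BB@(3,1)
Per-piece attacks for W:
  WN@(0,1): attacks (1,3) (2,2) (2,0)
Union (3 distinct): (1,3) (2,0) (2,2)

Answer: 3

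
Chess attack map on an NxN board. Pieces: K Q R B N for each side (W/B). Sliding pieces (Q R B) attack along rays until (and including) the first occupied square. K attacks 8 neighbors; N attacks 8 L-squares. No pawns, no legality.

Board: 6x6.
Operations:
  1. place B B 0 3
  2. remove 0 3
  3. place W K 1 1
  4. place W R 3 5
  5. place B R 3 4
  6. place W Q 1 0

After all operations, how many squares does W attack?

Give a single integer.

Op 1: place BB@(0,3)
Op 2: remove (0,3)
Op 3: place WK@(1,1)
Op 4: place WR@(3,5)
Op 5: place BR@(3,4)
Op 6: place WQ@(1,0)
Per-piece attacks for W:
  WQ@(1,0): attacks (1,1) (2,0) (3,0) (4,0) (5,0) (0,0) (2,1) (3,2) (4,3) (5,4) (0,1) [ray(0,1) blocked at (1,1)]
  WK@(1,1): attacks (1,2) (1,0) (2,1) (0,1) (2,2) (2,0) (0,2) (0,0)
  WR@(3,5): attacks (3,4) (4,5) (5,5) (2,5) (1,5) (0,5) [ray(0,-1) blocked at (3,4)]
Union (21 distinct): (0,0) (0,1) (0,2) (0,5) (1,0) (1,1) (1,2) (1,5) (2,0) (2,1) (2,2) (2,5) (3,0) (3,2) (3,4) (4,0) (4,3) (4,5) (5,0) (5,4) (5,5)

Answer: 21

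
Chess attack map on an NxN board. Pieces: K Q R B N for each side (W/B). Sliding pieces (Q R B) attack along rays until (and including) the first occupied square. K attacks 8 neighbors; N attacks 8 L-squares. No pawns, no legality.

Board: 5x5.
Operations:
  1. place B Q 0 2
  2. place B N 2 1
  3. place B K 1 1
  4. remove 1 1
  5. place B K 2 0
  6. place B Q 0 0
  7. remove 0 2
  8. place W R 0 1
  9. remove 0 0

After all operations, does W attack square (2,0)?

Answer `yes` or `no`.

Answer: no

Derivation:
Op 1: place BQ@(0,2)
Op 2: place BN@(2,1)
Op 3: place BK@(1,1)
Op 4: remove (1,1)
Op 5: place BK@(2,0)
Op 6: place BQ@(0,0)
Op 7: remove (0,2)
Op 8: place WR@(0,1)
Op 9: remove (0,0)
Per-piece attacks for W:
  WR@(0,1): attacks (0,2) (0,3) (0,4) (0,0) (1,1) (2,1) [ray(1,0) blocked at (2,1)]
W attacks (2,0): no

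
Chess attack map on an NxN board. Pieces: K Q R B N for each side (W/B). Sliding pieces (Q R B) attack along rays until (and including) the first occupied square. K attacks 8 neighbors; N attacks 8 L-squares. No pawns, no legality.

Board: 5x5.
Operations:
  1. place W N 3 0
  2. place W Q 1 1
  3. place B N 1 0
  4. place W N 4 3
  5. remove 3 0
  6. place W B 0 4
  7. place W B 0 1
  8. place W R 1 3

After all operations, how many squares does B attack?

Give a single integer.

Op 1: place WN@(3,0)
Op 2: place WQ@(1,1)
Op 3: place BN@(1,0)
Op 4: place WN@(4,3)
Op 5: remove (3,0)
Op 6: place WB@(0,4)
Op 7: place WB@(0,1)
Op 8: place WR@(1,3)
Per-piece attacks for B:
  BN@(1,0): attacks (2,2) (3,1) (0,2)
Union (3 distinct): (0,2) (2,2) (3,1)

Answer: 3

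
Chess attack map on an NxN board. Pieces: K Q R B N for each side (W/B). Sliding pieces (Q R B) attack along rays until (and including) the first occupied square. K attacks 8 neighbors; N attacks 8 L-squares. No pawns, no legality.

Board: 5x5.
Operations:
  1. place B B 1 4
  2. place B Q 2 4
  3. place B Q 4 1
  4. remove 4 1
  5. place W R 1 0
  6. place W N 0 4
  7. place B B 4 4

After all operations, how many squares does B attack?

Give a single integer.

Op 1: place BB@(1,4)
Op 2: place BQ@(2,4)
Op 3: place BQ@(4,1)
Op 4: remove (4,1)
Op 5: place WR@(1,0)
Op 6: place WN@(0,4)
Op 7: place BB@(4,4)
Per-piece attacks for B:
  BB@(1,4): attacks (2,3) (3,2) (4,1) (0,3)
  BQ@(2,4): attacks (2,3) (2,2) (2,1) (2,0) (3,4) (4,4) (1,4) (3,3) (4,2) (1,3) (0,2) [ray(1,0) blocked at (4,4); ray(-1,0) blocked at (1,4)]
  BB@(4,4): attacks (3,3) (2,2) (1,1) (0,0)
Union (16 distinct): (0,0) (0,2) (0,3) (1,1) (1,3) (1,4) (2,0) (2,1) (2,2) (2,3) (3,2) (3,3) (3,4) (4,1) (4,2) (4,4)

Answer: 16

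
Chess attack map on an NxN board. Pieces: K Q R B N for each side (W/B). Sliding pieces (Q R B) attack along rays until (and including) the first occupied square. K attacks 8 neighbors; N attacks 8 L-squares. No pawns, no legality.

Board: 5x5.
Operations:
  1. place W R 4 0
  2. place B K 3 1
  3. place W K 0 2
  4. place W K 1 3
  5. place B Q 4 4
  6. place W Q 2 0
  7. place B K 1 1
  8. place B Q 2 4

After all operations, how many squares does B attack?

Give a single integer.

Op 1: place WR@(4,0)
Op 2: place BK@(3,1)
Op 3: place WK@(0,2)
Op 4: place WK@(1,3)
Op 5: place BQ@(4,4)
Op 6: place WQ@(2,0)
Op 7: place BK@(1,1)
Op 8: place BQ@(2,4)
Per-piece attacks for B:
  BK@(1,1): attacks (1,2) (1,0) (2,1) (0,1) (2,2) (2,0) (0,2) (0,0)
  BQ@(2,4): attacks (2,3) (2,2) (2,1) (2,0) (3,4) (4,4) (1,4) (0,4) (3,3) (4,2) (1,3) [ray(0,-1) blocked at (2,0); ray(1,0) blocked at (4,4); ray(-1,-1) blocked at (1,3)]
  BK@(3,1): attacks (3,2) (3,0) (4,1) (2,1) (4,2) (4,0) (2,2) (2,0)
  BQ@(4,4): attacks (4,3) (4,2) (4,1) (4,0) (3,4) (2,4) (3,3) (2,2) (1,1) [ray(0,-1) blocked at (4,0); ray(-1,0) blocked at (2,4); ray(-1,-1) blocked at (1,1)]
Union (23 distinct): (0,0) (0,1) (0,2) (0,4) (1,0) (1,1) (1,2) (1,3) (1,4) (2,0) (2,1) (2,2) (2,3) (2,4) (3,0) (3,2) (3,3) (3,4) (4,0) (4,1) (4,2) (4,3) (4,4)

Answer: 23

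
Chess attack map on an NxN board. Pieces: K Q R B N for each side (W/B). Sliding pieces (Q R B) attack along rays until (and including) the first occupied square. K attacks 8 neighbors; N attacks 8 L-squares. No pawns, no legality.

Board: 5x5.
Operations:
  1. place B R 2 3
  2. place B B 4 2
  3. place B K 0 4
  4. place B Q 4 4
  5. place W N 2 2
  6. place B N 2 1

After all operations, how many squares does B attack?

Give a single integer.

Answer: 15

Derivation:
Op 1: place BR@(2,3)
Op 2: place BB@(4,2)
Op 3: place BK@(0,4)
Op 4: place BQ@(4,4)
Op 5: place WN@(2,2)
Op 6: place BN@(2,1)
Per-piece attacks for B:
  BK@(0,4): attacks (0,3) (1,4) (1,3)
  BN@(2,1): attacks (3,3) (4,2) (1,3) (0,2) (4,0) (0,0)
  BR@(2,3): attacks (2,4) (2,2) (3,3) (4,3) (1,3) (0,3) [ray(0,-1) blocked at (2,2)]
  BB@(4,2): attacks (3,3) (2,4) (3,1) (2,0)
  BQ@(4,4): attacks (4,3) (4,2) (3,4) (2,4) (1,4) (0,4) (3,3) (2,2) [ray(0,-1) blocked at (4,2); ray(-1,0) blocked at (0,4); ray(-1,-1) blocked at (2,2)]
Union (15 distinct): (0,0) (0,2) (0,3) (0,4) (1,3) (1,4) (2,0) (2,2) (2,4) (3,1) (3,3) (3,4) (4,0) (4,2) (4,3)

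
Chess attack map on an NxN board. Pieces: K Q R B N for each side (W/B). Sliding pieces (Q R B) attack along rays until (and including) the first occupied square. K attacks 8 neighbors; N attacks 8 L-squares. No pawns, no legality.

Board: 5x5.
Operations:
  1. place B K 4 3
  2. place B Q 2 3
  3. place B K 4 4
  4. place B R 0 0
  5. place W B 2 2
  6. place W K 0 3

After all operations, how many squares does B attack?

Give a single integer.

Op 1: place BK@(4,3)
Op 2: place BQ@(2,3)
Op 3: place BK@(4,4)
Op 4: place BR@(0,0)
Op 5: place WB@(2,2)
Op 6: place WK@(0,3)
Per-piece attacks for B:
  BR@(0,0): attacks (0,1) (0,2) (0,3) (1,0) (2,0) (3,0) (4,0) [ray(0,1) blocked at (0,3)]
  BQ@(2,3): attacks (2,4) (2,2) (3,3) (4,3) (1,3) (0,3) (3,4) (3,2) (4,1) (1,4) (1,2) (0,1) [ray(0,-1) blocked at (2,2); ray(1,0) blocked at (4,3); ray(-1,0) blocked at (0,3)]
  BK@(4,3): attacks (4,4) (4,2) (3,3) (3,4) (3,2)
  BK@(4,4): attacks (4,3) (3,4) (3,3)
Union (19 distinct): (0,1) (0,2) (0,3) (1,0) (1,2) (1,3) (1,4) (2,0) (2,2) (2,4) (3,0) (3,2) (3,3) (3,4) (4,0) (4,1) (4,2) (4,3) (4,4)

Answer: 19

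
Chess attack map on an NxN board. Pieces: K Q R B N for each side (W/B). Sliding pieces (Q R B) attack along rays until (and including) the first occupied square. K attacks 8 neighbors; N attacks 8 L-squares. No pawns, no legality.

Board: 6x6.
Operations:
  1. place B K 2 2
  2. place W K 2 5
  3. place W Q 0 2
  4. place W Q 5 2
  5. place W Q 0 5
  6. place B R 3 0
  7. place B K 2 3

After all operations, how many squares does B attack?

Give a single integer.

Op 1: place BK@(2,2)
Op 2: place WK@(2,5)
Op 3: place WQ@(0,2)
Op 4: place WQ@(5,2)
Op 5: place WQ@(0,5)
Op 6: place BR@(3,0)
Op 7: place BK@(2,3)
Per-piece attacks for B:
  BK@(2,2): attacks (2,3) (2,1) (3,2) (1,2) (3,3) (3,1) (1,3) (1,1)
  BK@(2,3): attacks (2,4) (2,2) (3,3) (1,3) (3,4) (3,2) (1,4) (1,2)
  BR@(3,0): attacks (3,1) (3,2) (3,3) (3,4) (3,5) (4,0) (5,0) (2,0) (1,0) (0,0)
Union (18 distinct): (0,0) (1,0) (1,1) (1,2) (1,3) (1,4) (2,0) (2,1) (2,2) (2,3) (2,4) (3,1) (3,2) (3,3) (3,4) (3,5) (4,0) (5,0)

Answer: 18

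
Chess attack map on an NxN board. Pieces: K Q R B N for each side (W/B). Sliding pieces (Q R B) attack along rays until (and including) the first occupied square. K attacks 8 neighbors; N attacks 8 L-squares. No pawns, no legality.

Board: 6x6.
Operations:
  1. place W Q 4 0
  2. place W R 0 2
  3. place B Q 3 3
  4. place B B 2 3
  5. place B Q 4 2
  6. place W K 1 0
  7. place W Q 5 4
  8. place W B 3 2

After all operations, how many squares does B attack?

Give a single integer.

Answer: 26

Derivation:
Op 1: place WQ@(4,0)
Op 2: place WR@(0,2)
Op 3: place BQ@(3,3)
Op 4: place BB@(2,3)
Op 5: place BQ@(4,2)
Op 6: place WK@(1,0)
Op 7: place WQ@(5,4)
Op 8: place WB@(3,2)
Per-piece attacks for B:
  BB@(2,3): attacks (3,4) (4,5) (3,2) (1,4) (0,5) (1,2) (0,1) [ray(1,-1) blocked at (3,2)]
  BQ@(3,3): attacks (3,4) (3,5) (3,2) (4,3) (5,3) (2,3) (4,4) (5,5) (4,2) (2,4) (1,5) (2,2) (1,1) (0,0) [ray(0,-1) blocked at (3,2); ray(-1,0) blocked at (2,3); ray(1,-1) blocked at (4,2)]
  BQ@(4,2): attacks (4,3) (4,4) (4,5) (4,1) (4,0) (5,2) (3,2) (5,3) (5,1) (3,3) (3,1) (2,0) [ray(0,-1) blocked at (4,0); ray(-1,0) blocked at (3,2); ray(-1,1) blocked at (3,3)]
Union (26 distinct): (0,0) (0,1) (0,5) (1,1) (1,2) (1,4) (1,5) (2,0) (2,2) (2,3) (2,4) (3,1) (3,2) (3,3) (3,4) (3,5) (4,0) (4,1) (4,2) (4,3) (4,4) (4,5) (5,1) (5,2) (5,3) (5,5)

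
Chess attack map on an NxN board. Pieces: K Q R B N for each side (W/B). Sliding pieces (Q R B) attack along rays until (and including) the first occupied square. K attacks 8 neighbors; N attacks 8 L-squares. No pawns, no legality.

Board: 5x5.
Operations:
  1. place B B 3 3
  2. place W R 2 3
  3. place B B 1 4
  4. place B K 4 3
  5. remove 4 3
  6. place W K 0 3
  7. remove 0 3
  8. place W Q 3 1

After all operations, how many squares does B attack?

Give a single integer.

Answer: 8

Derivation:
Op 1: place BB@(3,3)
Op 2: place WR@(2,3)
Op 3: place BB@(1,4)
Op 4: place BK@(4,3)
Op 5: remove (4,3)
Op 6: place WK@(0,3)
Op 7: remove (0,3)
Op 8: place WQ@(3,1)
Per-piece attacks for B:
  BB@(1,4): attacks (2,3) (0,3) [ray(1,-1) blocked at (2,3)]
  BB@(3,3): attacks (4,4) (4,2) (2,4) (2,2) (1,1) (0,0)
Union (8 distinct): (0,0) (0,3) (1,1) (2,2) (2,3) (2,4) (4,2) (4,4)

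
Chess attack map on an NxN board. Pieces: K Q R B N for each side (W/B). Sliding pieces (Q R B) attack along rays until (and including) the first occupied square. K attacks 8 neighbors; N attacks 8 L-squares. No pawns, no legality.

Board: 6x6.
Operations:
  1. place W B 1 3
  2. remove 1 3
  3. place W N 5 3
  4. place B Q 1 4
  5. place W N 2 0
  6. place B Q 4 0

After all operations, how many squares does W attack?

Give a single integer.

Answer: 6

Derivation:
Op 1: place WB@(1,3)
Op 2: remove (1,3)
Op 3: place WN@(5,3)
Op 4: place BQ@(1,4)
Op 5: place WN@(2,0)
Op 6: place BQ@(4,0)
Per-piece attacks for W:
  WN@(2,0): attacks (3,2) (4,1) (1,2) (0,1)
  WN@(5,3): attacks (4,5) (3,4) (4,1) (3,2)
Union (6 distinct): (0,1) (1,2) (3,2) (3,4) (4,1) (4,5)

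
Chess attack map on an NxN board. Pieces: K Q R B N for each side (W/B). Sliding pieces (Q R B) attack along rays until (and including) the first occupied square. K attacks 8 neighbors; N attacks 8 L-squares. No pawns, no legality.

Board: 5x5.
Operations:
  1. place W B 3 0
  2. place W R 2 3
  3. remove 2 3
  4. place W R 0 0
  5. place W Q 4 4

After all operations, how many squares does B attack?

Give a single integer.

Answer: 0

Derivation:
Op 1: place WB@(3,0)
Op 2: place WR@(2,3)
Op 3: remove (2,3)
Op 4: place WR@(0,0)
Op 5: place WQ@(4,4)
Per-piece attacks for B:
Union (0 distinct): (none)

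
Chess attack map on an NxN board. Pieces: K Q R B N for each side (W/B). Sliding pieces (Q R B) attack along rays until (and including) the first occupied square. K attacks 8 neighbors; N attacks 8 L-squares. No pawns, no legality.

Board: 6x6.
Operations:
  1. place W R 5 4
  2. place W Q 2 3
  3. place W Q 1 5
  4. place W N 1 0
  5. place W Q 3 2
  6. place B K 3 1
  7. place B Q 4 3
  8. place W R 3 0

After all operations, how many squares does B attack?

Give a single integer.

Op 1: place WR@(5,4)
Op 2: place WQ@(2,3)
Op 3: place WQ@(1,5)
Op 4: place WN@(1,0)
Op 5: place WQ@(3,2)
Op 6: place BK@(3,1)
Op 7: place BQ@(4,3)
Op 8: place WR@(3,0)
Per-piece attacks for B:
  BK@(3,1): attacks (3,2) (3,0) (4,1) (2,1) (4,2) (4,0) (2,2) (2,0)
  BQ@(4,3): attacks (4,4) (4,5) (4,2) (4,1) (4,0) (5,3) (3,3) (2,3) (5,4) (5,2) (3,4) (2,5) (3,2) [ray(-1,0) blocked at (2,3); ray(1,1) blocked at (5,4); ray(-1,-1) blocked at (3,2)]
Union (17 distinct): (2,0) (2,1) (2,2) (2,3) (2,5) (3,0) (3,2) (3,3) (3,4) (4,0) (4,1) (4,2) (4,4) (4,5) (5,2) (5,3) (5,4)

Answer: 17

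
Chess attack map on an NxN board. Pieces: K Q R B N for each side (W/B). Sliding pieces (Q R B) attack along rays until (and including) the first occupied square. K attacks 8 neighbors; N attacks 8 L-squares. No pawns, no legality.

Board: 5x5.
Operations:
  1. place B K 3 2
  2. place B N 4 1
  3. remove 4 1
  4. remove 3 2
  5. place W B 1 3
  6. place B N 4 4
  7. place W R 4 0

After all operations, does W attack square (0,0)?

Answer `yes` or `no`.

Answer: yes

Derivation:
Op 1: place BK@(3,2)
Op 2: place BN@(4,1)
Op 3: remove (4,1)
Op 4: remove (3,2)
Op 5: place WB@(1,3)
Op 6: place BN@(4,4)
Op 7: place WR@(4,0)
Per-piece attacks for W:
  WB@(1,3): attacks (2,4) (2,2) (3,1) (4,0) (0,4) (0,2) [ray(1,-1) blocked at (4,0)]
  WR@(4,0): attacks (4,1) (4,2) (4,3) (4,4) (3,0) (2,0) (1,0) (0,0) [ray(0,1) blocked at (4,4)]
W attacks (0,0): yes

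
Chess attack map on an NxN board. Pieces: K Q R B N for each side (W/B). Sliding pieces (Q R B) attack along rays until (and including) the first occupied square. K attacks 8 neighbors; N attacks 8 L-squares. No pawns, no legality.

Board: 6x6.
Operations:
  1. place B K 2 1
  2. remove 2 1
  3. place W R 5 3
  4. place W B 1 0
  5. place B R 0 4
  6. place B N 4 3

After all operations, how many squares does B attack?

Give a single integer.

Answer: 15

Derivation:
Op 1: place BK@(2,1)
Op 2: remove (2,1)
Op 3: place WR@(5,3)
Op 4: place WB@(1,0)
Op 5: place BR@(0,4)
Op 6: place BN@(4,3)
Per-piece attacks for B:
  BR@(0,4): attacks (0,5) (0,3) (0,2) (0,1) (0,0) (1,4) (2,4) (3,4) (4,4) (5,4)
  BN@(4,3): attacks (5,5) (3,5) (2,4) (5,1) (3,1) (2,2)
Union (15 distinct): (0,0) (0,1) (0,2) (0,3) (0,5) (1,4) (2,2) (2,4) (3,1) (3,4) (3,5) (4,4) (5,1) (5,4) (5,5)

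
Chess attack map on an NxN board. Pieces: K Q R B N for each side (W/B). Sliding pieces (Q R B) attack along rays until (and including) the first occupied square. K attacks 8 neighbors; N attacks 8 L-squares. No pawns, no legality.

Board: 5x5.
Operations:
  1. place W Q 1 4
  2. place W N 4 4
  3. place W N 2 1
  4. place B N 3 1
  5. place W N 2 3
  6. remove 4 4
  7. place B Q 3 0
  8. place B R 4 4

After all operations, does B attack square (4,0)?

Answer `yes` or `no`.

Op 1: place WQ@(1,4)
Op 2: place WN@(4,4)
Op 3: place WN@(2,1)
Op 4: place BN@(3,1)
Op 5: place WN@(2,3)
Op 6: remove (4,4)
Op 7: place BQ@(3,0)
Op 8: place BR@(4,4)
Per-piece attacks for B:
  BQ@(3,0): attacks (3,1) (4,0) (2,0) (1,0) (0,0) (4,1) (2,1) [ray(0,1) blocked at (3,1); ray(-1,1) blocked at (2,1)]
  BN@(3,1): attacks (4,3) (2,3) (1,2) (1,0)
  BR@(4,4): attacks (4,3) (4,2) (4,1) (4,0) (3,4) (2,4) (1,4) [ray(-1,0) blocked at (1,4)]
B attacks (4,0): yes

Answer: yes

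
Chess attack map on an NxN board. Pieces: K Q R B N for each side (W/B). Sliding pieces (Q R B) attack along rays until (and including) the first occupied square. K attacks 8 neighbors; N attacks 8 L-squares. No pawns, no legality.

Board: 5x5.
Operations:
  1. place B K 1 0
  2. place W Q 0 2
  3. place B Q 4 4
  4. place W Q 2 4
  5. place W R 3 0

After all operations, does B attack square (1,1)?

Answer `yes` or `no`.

Op 1: place BK@(1,0)
Op 2: place WQ@(0,2)
Op 3: place BQ@(4,4)
Op 4: place WQ@(2,4)
Op 5: place WR@(3,0)
Per-piece attacks for B:
  BK@(1,0): attacks (1,1) (2,0) (0,0) (2,1) (0,1)
  BQ@(4,4): attacks (4,3) (4,2) (4,1) (4,0) (3,4) (2,4) (3,3) (2,2) (1,1) (0,0) [ray(-1,0) blocked at (2,4)]
B attacks (1,1): yes

Answer: yes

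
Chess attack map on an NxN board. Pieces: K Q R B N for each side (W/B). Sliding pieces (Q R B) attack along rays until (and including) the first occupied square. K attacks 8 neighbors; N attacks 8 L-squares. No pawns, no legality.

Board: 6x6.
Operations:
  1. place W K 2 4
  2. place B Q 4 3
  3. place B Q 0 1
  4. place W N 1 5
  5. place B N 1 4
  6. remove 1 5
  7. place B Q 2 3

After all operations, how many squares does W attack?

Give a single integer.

Answer: 8

Derivation:
Op 1: place WK@(2,4)
Op 2: place BQ@(4,3)
Op 3: place BQ@(0,1)
Op 4: place WN@(1,5)
Op 5: place BN@(1,4)
Op 6: remove (1,5)
Op 7: place BQ@(2,3)
Per-piece attacks for W:
  WK@(2,4): attacks (2,5) (2,3) (3,4) (1,4) (3,5) (3,3) (1,5) (1,3)
Union (8 distinct): (1,3) (1,4) (1,5) (2,3) (2,5) (3,3) (3,4) (3,5)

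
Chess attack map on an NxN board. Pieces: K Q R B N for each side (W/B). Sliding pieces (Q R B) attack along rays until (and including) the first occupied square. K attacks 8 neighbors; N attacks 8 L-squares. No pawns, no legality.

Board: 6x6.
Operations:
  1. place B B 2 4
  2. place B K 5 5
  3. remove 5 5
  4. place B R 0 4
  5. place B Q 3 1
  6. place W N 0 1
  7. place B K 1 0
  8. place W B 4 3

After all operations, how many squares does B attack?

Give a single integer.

Op 1: place BB@(2,4)
Op 2: place BK@(5,5)
Op 3: remove (5,5)
Op 4: place BR@(0,4)
Op 5: place BQ@(3,1)
Op 6: place WN@(0,1)
Op 7: place BK@(1,0)
Op 8: place WB@(4,3)
Per-piece attacks for B:
  BR@(0,4): attacks (0,5) (0,3) (0,2) (0,1) (1,4) (2,4) [ray(0,-1) blocked at (0,1); ray(1,0) blocked at (2,4)]
  BK@(1,0): attacks (1,1) (2,0) (0,0) (2,1) (0,1)
  BB@(2,4): attacks (3,5) (3,3) (4,2) (5,1) (1,5) (1,3) (0,2)
  BQ@(3,1): attacks (3,2) (3,3) (3,4) (3,5) (3,0) (4,1) (5,1) (2,1) (1,1) (0,1) (4,2) (5,3) (4,0) (2,2) (1,3) (0,4) (2,0) [ray(-1,0) blocked at (0,1); ray(-1,1) blocked at (0,4)]
Union (24 distinct): (0,0) (0,1) (0,2) (0,3) (0,4) (0,5) (1,1) (1,3) (1,4) (1,5) (2,0) (2,1) (2,2) (2,4) (3,0) (3,2) (3,3) (3,4) (3,5) (4,0) (4,1) (4,2) (5,1) (5,3)

Answer: 24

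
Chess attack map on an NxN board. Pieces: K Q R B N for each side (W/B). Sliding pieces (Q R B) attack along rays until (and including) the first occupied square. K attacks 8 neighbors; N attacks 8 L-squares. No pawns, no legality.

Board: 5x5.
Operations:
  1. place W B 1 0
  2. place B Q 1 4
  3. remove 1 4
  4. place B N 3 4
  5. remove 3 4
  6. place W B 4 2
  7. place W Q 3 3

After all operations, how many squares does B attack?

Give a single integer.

Answer: 0

Derivation:
Op 1: place WB@(1,0)
Op 2: place BQ@(1,4)
Op 3: remove (1,4)
Op 4: place BN@(3,4)
Op 5: remove (3,4)
Op 6: place WB@(4,2)
Op 7: place WQ@(3,3)
Per-piece attacks for B:
Union (0 distinct): (none)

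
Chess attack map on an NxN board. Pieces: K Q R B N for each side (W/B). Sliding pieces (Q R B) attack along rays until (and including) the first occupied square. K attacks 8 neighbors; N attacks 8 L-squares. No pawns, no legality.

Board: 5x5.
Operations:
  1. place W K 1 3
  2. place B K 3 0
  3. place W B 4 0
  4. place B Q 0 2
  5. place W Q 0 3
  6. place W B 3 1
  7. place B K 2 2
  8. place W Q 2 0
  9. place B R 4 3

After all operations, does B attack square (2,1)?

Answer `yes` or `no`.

Answer: yes

Derivation:
Op 1: place WK@(1,3)
Op 2: place BK@(3,0)
Op 3: place WB@(4,0)
Op 4: place BQ@(0,2)
Op 5: place WQ@(0,3)
Op 6: place WB@(3,1)
Op 7: place BK@(2,2)
Op 8: place WQ@(2,0)
Op 9: place BR@(4,3)
Per-piece attacks for B:
  BQ@(0,2): attacks (0,3) (0,1) (0,0) (1,2) (2,2) (1,3) (1,1) (2,0) [ray(0,1) blocked at (0,3); ray(1,0) blocked at (2,2); ray(1,1) blocked at (1,3); ray(1,-1) blocked at (2,0)]
  BK@(2,2): attacks (2,3) (2,1) (3,2) (1,2) (3,3) (3,1) (1,3) (1,1)
  BK@(3,0): attacks (3,1) (4,0) (2,0) (4,1) (2,1)
  BR@(4,3): attacks (4,4) (4,2) (4,1) (4,0) (3,3) (2,3) (1,3) [ray(0,-1) blocked at (4,0); ray(-1,0) blocked at (1,3)]
B attacks (2,1): yes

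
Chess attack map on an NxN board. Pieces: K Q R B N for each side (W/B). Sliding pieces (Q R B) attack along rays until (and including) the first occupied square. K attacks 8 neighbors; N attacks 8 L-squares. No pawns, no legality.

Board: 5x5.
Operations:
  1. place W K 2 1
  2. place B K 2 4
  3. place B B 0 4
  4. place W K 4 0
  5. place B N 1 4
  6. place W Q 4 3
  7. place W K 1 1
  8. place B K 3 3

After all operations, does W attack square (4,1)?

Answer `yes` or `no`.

Op 1: place WK@(2,1)
Op 2: place BK@(2,4)
Op 3: place BB@(0,4)
Op 4: place WK@(4,0)
Op 5: place BN@(1,4)
Op 6: place WQ@(4,3)
Op 7: place WK@(1,1)
Op 8: place BK@(3,3)
Per-piece attacks for W:
  WK@(1,1): attacks (1,2) (1,0) (2,1) (0,1) (2,2) (2,0) (0,2) (0,0)
  WK@(2,1): attacks (2,2) (2,0) (3,1) (1,1) (3,2) (3,0) (1,2) (1,0)
  WK@(4,0): attacks (4,1) (3,0) (3,1)
  WQ@(4,3): attacks (4,4) (4,2) (4,1) (4,0) (3,3) (3,4) (3,2) (2,1) [ray(0,-1) blocked at (4,0); ray(-1,0) blocked at (3,3); ray(-1,-1) blocked at (2,1)]
W attacks (4,1): yes

Answer: yes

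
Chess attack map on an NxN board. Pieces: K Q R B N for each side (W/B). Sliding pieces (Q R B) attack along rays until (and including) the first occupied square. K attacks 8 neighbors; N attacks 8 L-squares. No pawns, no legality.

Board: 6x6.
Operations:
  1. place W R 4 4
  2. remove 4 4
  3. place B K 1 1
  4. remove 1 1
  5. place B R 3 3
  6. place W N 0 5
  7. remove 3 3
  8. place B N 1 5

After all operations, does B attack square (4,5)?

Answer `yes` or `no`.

Op 1: place WR@(4,4)
Op 2: remove (4,4)
Op 3: place BK@(1,1)
Op 4: remove (1,1)
Op 5: place BR@(3,3)
Op 6: place WN@(0,5)
Op 7: remove (3,3)
Op 8: place BN@(1,5)
Per-piece attacks for B:
  BN@(1,5): attacks (2,3) (3,4) (0,3)
B attacks (4,5): no

Answer: no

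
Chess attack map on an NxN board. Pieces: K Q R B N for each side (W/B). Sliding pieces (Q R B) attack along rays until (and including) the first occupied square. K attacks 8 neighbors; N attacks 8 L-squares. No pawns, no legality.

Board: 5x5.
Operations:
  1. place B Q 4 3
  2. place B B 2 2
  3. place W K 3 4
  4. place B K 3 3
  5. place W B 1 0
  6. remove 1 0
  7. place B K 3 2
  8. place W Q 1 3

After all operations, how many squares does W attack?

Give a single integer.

Answer: 13

Derivation:
Op 1: place BQ@(4,3)
Op 2: place BB@(2,2)
Op 3: place WK@(3,4)
Op 4: place BK@(3,3)
Op 5: place WB@(1,0)
Op 6: remove (1,0)
Op 7: place BK@(3,2)
Op 8: place WQ@(1,3)
Per-piece attacks for W:
  WQ@(1,3): attacks (1,4) (1,2) (1,1) (1,0) (2,3) (3,3) (0,3) (2,4) (2,2) (0,4) (0,2) [ray(1,0) blocked at (3,3); ray(1,-1) blocked at (2,2)]
  WK@(3,4): attacks (3,3) (4,4) (2,4) (4,3) (2,3)
Union (13 distinct): (0,2) (0,3) (0,4) (1,0) (1,1) (1,2) (1,4) (2,2) (2,3) (2,4) (3,3) (4,3) (4,4)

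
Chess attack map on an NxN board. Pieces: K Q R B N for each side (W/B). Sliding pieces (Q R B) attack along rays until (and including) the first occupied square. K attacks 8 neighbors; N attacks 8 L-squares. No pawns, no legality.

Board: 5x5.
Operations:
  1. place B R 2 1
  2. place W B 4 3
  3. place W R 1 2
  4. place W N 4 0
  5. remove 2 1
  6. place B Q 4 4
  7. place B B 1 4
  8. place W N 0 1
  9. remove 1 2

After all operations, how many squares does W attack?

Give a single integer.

Answer: 7

Derivation:
Op 1: place BR@(2,1)
Op 2: place WB@(4,3)
Op 3: place WR@(1,2)
Op 4: place WN@(4,0)
Op 5: remove (2,1)
Op 6: place BQ@(4,4)
Op 7: place BB@(1,4)
Op 8: place WN@(0,1)
Op 9: remove (1,2)
Per-piece attacks for W:
  WN@(0,1): attacks (1,3) (2,2) (2,0)
  WN@(4,0): attacks (3,2) (2,1)
  WB@(4,3): attacks (3,4) (3,2) (2,1) (1,0)
Union (7 distinct): (1,0) (1,3) (2,0) (2,1) (2,2) (3,2) (3,4)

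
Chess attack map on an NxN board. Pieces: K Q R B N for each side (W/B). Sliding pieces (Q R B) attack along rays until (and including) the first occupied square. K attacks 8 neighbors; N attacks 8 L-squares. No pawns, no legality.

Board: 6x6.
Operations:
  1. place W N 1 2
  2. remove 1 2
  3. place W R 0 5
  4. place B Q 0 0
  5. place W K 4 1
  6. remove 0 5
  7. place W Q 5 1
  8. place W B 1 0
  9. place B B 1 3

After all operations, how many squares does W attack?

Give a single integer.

Op 1: place WN@(1,2)
Op 2: remove (1,2)
Op 3: place WR@(0,5)
Op 4: place BQ@(0,0)
Op 5: place WK@(4,1)
Op 6: remove (0,5)
Op 7: place WQ@(5,1)
Op 8: place WB@(1,0)
Op 9: place BB@(1,3)
Per-piece attacks for W:
  WB@(1,0): attacks (2,1) (3,2) (4,3) (5,4) (0,1)
  WK@(4,1): attacks (4,2) (4,0) (5,1) (3,1) (5,2) (5,0) (3,2) (3,0)
  WQ@(5,1): attacks (5,2) (5,3) (5,4) (5,5) (5,0) (4,1) (4,2) (3,3) (2,4) (1,5) (4,0) [ray(-1,0) blocked at (4,1)]
Union (18 distinct): (0,1) (1,5) (2,1) (2,4) (3,0) (3,1) (3,2) (3,3) (4,0) (4,1) (4,2) (4,3) (5,0) (5,1) (5,2) (5,3) (5,4) (5,5)

Answer: 18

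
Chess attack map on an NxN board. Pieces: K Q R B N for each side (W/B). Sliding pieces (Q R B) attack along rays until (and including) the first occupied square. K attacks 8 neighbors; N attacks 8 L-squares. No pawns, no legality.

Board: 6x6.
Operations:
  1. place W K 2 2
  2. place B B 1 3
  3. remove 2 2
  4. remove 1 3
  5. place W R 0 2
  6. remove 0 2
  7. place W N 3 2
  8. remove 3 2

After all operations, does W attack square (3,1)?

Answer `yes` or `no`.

Answer: no

Derivation:
Op 1: place WK@(2,2)
Op 2: place BB@(1,3)
Op 3: remove (2,2)
Op 4: remove (1,3)
Op 5: place WR@(0,2)
Op 6: remove (0,2)
Op 7: place WN@(3,2)
Op 8: remove (3,2)
Per-piece attacks for W:
W attacks (3,1): no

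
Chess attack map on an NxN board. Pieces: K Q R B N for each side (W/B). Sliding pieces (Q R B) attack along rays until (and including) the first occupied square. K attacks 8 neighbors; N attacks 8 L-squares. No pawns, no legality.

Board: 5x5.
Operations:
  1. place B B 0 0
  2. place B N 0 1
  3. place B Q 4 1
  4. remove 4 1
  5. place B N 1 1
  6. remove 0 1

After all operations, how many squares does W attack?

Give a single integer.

Answer: 0

Derivation:
Op 1: place BB@(0,0)
Op 2: place BN@(0,1)
Op 3: place BQ@(4,1)
Op 4: remove (4,1)
Op 5: place BN@(1,1)
Op 6: remove (0,1)
Per-piece attacks for W:
Union (0 distinct): (none)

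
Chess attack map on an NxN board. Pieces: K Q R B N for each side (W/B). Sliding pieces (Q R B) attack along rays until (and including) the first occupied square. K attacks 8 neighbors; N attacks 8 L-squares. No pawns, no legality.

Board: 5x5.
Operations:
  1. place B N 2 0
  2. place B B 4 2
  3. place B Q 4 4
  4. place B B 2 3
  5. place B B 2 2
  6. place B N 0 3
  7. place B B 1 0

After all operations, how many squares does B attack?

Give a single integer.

Answer: 20

Derivation:
Op 1: place BN@(2,0)
Op 2: place BB@(4,2)
Op 3: place BQ@(4,4)
Op 4: place BB@(2,3)
Op 5: place BB@(2,2)
Op 6: place BN@(0,3)
Op 7: place BB@(1,0)
Per-piece attacks for B:
  BN@(0,3): attacks (2,4) (1,1) (2,2)
  BB@(1,0): attacks (2,1) (3,2) (4,3) (0,1)
  BN@(2,0): attacks (3,2) (4,1) (1,2) (0,1)
  BB@(2,2): attacks (3,3) (4,4) (3,1) (4,0) (1,3) (0,4) (1,1) (0,0) [ray(1,1) blocked at (4,4)]
  BB@(2,3): attacks (3,4) (3,2) (4,1) (1,4) (1,2) (0,1)
  BB@(4,2): attacks (3,3) (2,4) (3,1) (2,0) [ray(-1,-1) blocked at (2,0)]
  BQ@(4,4): attacks (4,3) (4,2) (3,4) (2,4) (1,4) (0,4) (3,3) (2,2) [ray(0,-1) blocked at (4,2); ray(-1,-1) blocked at (2,2)]
Union (20 distinct): (0,0) (0,1) (0,4) (1,1) (1,2) (1,3) (1,4) (2,0) (2,1) (2,2) (2,4) (3,1) (3,2) (3,3) (3,4) (4,0) (4,1) (4,2) (4,3) (4,4)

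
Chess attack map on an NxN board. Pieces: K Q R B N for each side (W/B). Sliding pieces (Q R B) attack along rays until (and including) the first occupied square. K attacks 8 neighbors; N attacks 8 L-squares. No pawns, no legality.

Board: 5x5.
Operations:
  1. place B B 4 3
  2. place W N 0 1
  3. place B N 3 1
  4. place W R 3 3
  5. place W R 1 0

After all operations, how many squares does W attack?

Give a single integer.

Answer: 15

Derivation:
Op 1: place BB@(4,3)
Op 2: place WN@(0,1)
Op 3: place BN@(3,1)
Op 4: place WR@(3,3)
Op 5: place WR@(1,0)
Per-piece attacks for W:
  WN@(0,1): attacks (1,3) (2,2) (2,0)
  WR@(1,0): attacks (1,1) (1,2) (1,3) (1,4) (2,0) (3,0) (4,0) (0,0)
  WR@(3,3): attacks (3,4) (3,2) (3,1) (4,3) (2,3) (1,3) (0,3) [ray(0,-1) blocked at (3,1); ray(1,0) blocked at (4,3)]
Union (15 distinct): (0,0) (0,3) (1,1) (1,2) (1,3) (1,4) (2,0) (2,2) (2,3) (3,0) (3,1) (3,2) (3,4) (4,0) (4,3)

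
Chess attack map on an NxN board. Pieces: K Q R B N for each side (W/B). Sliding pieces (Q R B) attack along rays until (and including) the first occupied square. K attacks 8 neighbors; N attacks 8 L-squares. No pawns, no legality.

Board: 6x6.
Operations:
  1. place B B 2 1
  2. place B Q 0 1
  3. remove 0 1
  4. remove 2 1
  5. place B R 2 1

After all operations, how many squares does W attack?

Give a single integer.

Answer: 0

Derivation:
Op 1: place BB@(2,1)
Op 2: place BQ@(0,1)
Op 3: remove (0,1)
Op 4: remove (2,1)
Op 5: place BR@(2,1)
Per-piece attacks for W:
Union (0 distinct): (none)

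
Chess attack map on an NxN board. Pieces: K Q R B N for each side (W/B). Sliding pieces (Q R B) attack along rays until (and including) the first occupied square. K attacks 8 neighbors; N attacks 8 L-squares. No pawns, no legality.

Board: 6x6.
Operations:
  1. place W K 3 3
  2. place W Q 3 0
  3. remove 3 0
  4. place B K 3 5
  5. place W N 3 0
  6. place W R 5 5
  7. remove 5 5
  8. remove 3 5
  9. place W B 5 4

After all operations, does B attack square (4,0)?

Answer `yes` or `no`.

Answer: no

Derivation:
Op 1: place WK@(3,3)
Op 2: place WQ@(3,0)
Op 3: remove (3,0)
Op 4: place BK@(3,5)
Op 5: place WN@(3,0)
Op 6: place WR@(5,5)
Op 7: remove (5,5)
Op 8: remove (3,5)
Op 9: place WB@(5,4)
Per-piece attacks for B:
B attacks (4,0): no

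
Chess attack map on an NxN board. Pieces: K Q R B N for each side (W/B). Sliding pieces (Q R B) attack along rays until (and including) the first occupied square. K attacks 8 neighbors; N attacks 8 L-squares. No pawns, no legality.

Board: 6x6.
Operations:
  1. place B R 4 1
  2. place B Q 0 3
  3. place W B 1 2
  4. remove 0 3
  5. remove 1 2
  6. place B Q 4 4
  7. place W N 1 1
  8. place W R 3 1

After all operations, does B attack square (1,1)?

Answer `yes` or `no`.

Op 1: place BR@(4,1)
Op 2: place BQ@(0,3)
Op 3: place WB@(1,2)
Op 4: remove (0,3)
Op 5: remove (1,2)
Op 6: place BQ@(4,4)
Op 7: place WN@(1,1)
Op 8: place WR@(3,1)
Per-piece attacks for B:
  BR@(4,1): attacks (4,2) (4,3) (4,4) (4,0) (5,1) (3,1) [ray(0,1) blocked at (4,4); ray(-1,0) blocked at (3,1)]
  BQ@(4,4): attacks (4,5) (4,3) (4,2) (4,1) (5,4) (3,4) (2,4) (1,4) (0,4) (5,5) (5,3) (3,5) (3,3) (2,2) (1,1) [ray(0,-1) blocked at (4,1); ray(-1,-1) blocked at (1,1)]
B attacks (1,1): yes

Answer: yes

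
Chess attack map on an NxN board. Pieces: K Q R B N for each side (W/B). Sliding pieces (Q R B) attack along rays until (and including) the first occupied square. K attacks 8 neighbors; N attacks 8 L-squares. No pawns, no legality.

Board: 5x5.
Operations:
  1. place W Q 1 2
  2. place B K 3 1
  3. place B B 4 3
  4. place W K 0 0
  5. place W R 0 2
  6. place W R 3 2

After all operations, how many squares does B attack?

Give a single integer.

Op 1: place WQ@(1,2)
Op 2: place BK@(3,1)
Op 3: place BB@(4,3)
Op 4: place WK@(0,0)
Op 5: place WR@(0,2)
Op 6: place WR@(3,2)
Per-piece attacks for B:
  BK@(3,1): attacks (3,2) (3,0) (4,1) (2,1) (4,2) (4,0) (2,2) (2,0)
  BB@(4,3): attacks (3,4) (3,2) [ray(-1,-1) blocked at (3,2)]
Union (9 distinct): (2,0) (2,1) (2,2) (3,0) (3,2) (3,4) (4,0) (4,1) (4,2)

Answer: 9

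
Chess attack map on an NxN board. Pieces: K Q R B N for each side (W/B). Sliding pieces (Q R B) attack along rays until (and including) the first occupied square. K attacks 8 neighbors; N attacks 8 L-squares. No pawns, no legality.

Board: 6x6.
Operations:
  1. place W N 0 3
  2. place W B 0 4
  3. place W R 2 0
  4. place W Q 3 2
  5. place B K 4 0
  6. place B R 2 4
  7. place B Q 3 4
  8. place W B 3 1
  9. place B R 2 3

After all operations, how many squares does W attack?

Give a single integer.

Op 1: place WN@(0,3)
Op 2: place WB@(0,4)
Op 3: place WR@(2,0)
Op 4: place WQ@(3,2)
Op 5: place BK@(4,0)
Op 6: place BR@(2,4)
Op 7: place BQ@(3,4)
Op 8: place WB@(3,1)
Op 9: place BR@(2,3)
Per-piece attacks for W:
  WN@(0,3): attacks (1,5) (2,4) (1,1) (2,2)
  WB@(0,4): attacks (1,5) (1,3) (2,2) (3,1) [ray(1,-1) blocked at (3,1)]
  WR@(2,0): attacks (2,1) (2,2) (2,3) (3,0) (4,0) (1,0) (0,0) [ray(0,1) blocked at (2,3); ray(1,0) blocked at (4,0)]
  WB@(3,1): attacks (4,2) (5,3) (4,0) (2,2) (1,3) (0,4) (2,0) [ray(1,-1) blocked at (4,0); ray(-1,1) blocked at (0,4); ray(-1,-1) blocked at (2,0)]
  WQ@(3,2): attacks (3,3) (3,4) (3,1) (4,2) (5,2) (2,2) (1,2) (0,2) (4,3) (5,4) (4,1) (5,0) (2,3) (2,1) (1,0) [ray(0,1) blocked at (3,4); ray(0,-1) blocked at (3,1); ray(-1,1) blocked at (2,3)]
Union (25 distinct): (0,0) (0,2) (0,4) (1,0) (1,1) (1,2) (1,3) (1,5) (2,0) (2,1) (2,2) (2,3) (2,4) (3,0) (3,1) (3,3) (3,4) (4,0) (4,1) (4,2) (4,3) (5,0) (5,2) (5,3) (5,4)

Answer: 25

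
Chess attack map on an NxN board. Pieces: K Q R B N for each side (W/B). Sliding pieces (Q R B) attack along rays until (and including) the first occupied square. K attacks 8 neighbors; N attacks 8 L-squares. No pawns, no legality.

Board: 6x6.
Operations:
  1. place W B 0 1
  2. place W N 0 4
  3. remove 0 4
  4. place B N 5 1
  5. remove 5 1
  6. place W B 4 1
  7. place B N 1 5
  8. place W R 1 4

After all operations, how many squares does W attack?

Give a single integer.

Answer: 17

Derivation:
Op 1: place WB@(0,1)
Op 2: place WN@(0,4)
Op 3: remove (0,4)
Op 4: place BN@(5,1)
Op 5: remove (5,1)
Op 6: place WB@(4,1)
Op 7: place BN@(1,5)
Op 8: place WR@(1,4)
Per-piece attacks for W:
  WB@(0,1): attacks (1,2) (2,3) (3,4) (4,5) (1,0)
  WR@(1,4): attacks (1,5) (1,3) (1,2) (1,1) (1,0) (2,4) (3,4) (4,4) (5,4) (0,4) [ray(0,1) blocked at (1,5)]
  WB@(4,1): attacks (5,2) (5,0) (3,2) (2,3) (1,4) (3,0) [ray(-1,1) blocked at (1,4)]
Union (17 distinct): (0,4) (1,0) (1,1) (1,2) (1,3) (1,4) (1,5) (2,3) (2,4) (3,0) (3,2) (3,4) (4,4) (4,5) (5,0) (5,2) (5,4)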